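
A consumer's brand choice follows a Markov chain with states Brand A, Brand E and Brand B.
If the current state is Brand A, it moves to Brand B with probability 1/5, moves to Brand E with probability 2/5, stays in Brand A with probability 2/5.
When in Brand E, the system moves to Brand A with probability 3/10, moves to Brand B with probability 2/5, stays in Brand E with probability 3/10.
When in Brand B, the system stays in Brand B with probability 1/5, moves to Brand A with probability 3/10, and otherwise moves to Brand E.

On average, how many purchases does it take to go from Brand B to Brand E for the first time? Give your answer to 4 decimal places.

Let t(s) be the expected number of purchases to first reach Brand E from state s, with t(Brand E) = 0. Conditioning on the first purchase:
t(Brand A) = 1 + 0.4·t(Brand A) + 0.2·t(Brand B)
t(Brand B) = 1 + 0.3·t(Brand A) + 0.2·t(Brand B)
Solving: t(Brand A) = 2.3810, t(Brand B) = 2.1429.
Expected purchases from Brand B to Brand E: 2.1429.

2.1429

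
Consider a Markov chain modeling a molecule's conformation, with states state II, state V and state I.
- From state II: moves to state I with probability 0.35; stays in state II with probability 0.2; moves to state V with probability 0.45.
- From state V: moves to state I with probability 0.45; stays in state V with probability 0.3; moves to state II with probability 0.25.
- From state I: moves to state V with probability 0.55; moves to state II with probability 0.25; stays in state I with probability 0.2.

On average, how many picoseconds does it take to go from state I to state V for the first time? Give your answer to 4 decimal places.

Let t(s) be the expected number of picoseconds to first reach state V from state s, with t(state V) = 0. Conditioning on the first picosecond:
t(state II) = 1 + 0.2·t(state II) + 0.35·t(state I)
t(state I) = 1 + 0.25·t(state II) + 0.2·t(state I)
Solving: t(state II) = 2.0814, t(state I) = 1.9005.
Expected picoseconds from state I to state V: 1.9005.

1.9005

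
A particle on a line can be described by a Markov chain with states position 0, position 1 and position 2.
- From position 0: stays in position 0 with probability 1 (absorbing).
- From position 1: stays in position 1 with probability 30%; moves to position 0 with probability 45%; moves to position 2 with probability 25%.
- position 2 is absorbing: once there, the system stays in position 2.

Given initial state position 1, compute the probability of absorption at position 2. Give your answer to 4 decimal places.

Let h(s) be the probability of absorption at position 2 starting from transient state s. Then h(position 2) = 1 and h(position 0) = 0. By first-step analysis:
h(position 1) = 0.45·0 + 0.3·h(position 1) + 0.25·1
Solving: h(position 1) = 0.3571.
Starting from position 1, the probability is 0.3571.

0.3571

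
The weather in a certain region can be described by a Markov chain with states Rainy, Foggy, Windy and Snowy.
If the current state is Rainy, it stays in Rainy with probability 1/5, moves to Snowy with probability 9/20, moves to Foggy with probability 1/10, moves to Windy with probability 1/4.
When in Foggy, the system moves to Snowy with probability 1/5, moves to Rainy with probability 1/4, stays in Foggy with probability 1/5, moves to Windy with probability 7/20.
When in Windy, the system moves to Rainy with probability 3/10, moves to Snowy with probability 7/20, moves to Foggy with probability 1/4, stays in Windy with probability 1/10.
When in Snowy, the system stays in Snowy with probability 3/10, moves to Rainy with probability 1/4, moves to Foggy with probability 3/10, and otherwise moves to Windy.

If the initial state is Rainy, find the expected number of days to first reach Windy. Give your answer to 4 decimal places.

4.2759

Let t(s) be the expected number of days to first reach Windy from state s, with t(Windy) = 0. Conditioning on the first day:
t(Rainy) = 1 + 0.2·t(Rainy) + 0.1·t(Foggy) + 0.45·t(Snowy)
t(Foggy) = 1 + 0.25·t(Rainy) + 0.2·t(Foggy) + 0.2·t(Snowy)
t(Snowy) = 1 + 0.25·t(Rainy) + 0.3·t(Foggy) + 0.3·t(Snowy)
Solving: t(Rainy) = 4.2759, t(Foggy) = 3.7241, t(Snowy) = 4.5517.
Expected days from Rainy to Windy: 4.2759.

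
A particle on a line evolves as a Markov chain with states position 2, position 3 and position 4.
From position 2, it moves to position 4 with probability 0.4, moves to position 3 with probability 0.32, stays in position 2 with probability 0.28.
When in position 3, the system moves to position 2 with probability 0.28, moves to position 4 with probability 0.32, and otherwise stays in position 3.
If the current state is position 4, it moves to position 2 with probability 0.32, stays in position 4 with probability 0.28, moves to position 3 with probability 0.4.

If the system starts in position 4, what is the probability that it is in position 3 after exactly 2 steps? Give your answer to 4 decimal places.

Sum over the intermediate state after 1 step:
P = P(position 4→position 2)·P(position 2→position 3) + P(position 4→position 3)·P(position 3→position 3) + P(position 4→position 4)·P(position 4→position 3)
  = 0.32×0.32 + 0.4×0.4 + 0.28×0.4
  = 0.1024 + 0.1600 + 0.1120 = 0.3744

0.3744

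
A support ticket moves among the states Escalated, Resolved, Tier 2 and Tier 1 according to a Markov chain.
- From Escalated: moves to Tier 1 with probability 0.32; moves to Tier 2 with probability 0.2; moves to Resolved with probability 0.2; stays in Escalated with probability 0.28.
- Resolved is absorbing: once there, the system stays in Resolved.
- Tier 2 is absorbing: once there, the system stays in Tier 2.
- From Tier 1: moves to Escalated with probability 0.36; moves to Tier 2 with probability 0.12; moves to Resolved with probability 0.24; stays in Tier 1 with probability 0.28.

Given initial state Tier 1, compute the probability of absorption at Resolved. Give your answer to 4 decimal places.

Let h(s) be the probability of absorption at Resolved starting from transient state s. Then h(Resolved) = 1 and h(Tier 2) = 0. By first-step analysis:
h(Escalated) = 0.28·h(Escalated) + 0.2·1 + 0.2·0 + 0.32·h(Tier 1)
h(Tier 1) = 0.36·h(Escalated) + 0.24·1 + 0.12·0 + 0.28·h(Tier 1)
Solving: h(Escalated) = 0.5476, h(Tier 1) = 0.6071.
Starting from Tier 1, the probability is 0.6071.

0.6071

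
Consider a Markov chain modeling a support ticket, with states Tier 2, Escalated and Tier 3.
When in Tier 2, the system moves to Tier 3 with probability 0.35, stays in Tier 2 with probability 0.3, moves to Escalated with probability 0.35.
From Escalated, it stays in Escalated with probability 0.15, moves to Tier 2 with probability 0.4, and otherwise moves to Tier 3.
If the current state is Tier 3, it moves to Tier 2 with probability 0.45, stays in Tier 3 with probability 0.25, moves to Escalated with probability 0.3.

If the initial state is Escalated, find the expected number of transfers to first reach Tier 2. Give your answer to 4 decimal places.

Let t(s) be the expected number of transfers to first reach Tier 2 from state s, with t(Tier 2) = 0. Conditioning on the first transfer:
t(Escalated) = 1 + 0.15·t(Escalated) + 0.45·t(Tier 3)
t(Tier 3) = 1 + 0.3·t(Escalated) + 0.25·t(Tier 3)
Solving: t(Escalated) = 2.3881, t(Tier 3) = 2.2886.
Expected transfers from Escalated to Tier 2: 2.3881.

2.3881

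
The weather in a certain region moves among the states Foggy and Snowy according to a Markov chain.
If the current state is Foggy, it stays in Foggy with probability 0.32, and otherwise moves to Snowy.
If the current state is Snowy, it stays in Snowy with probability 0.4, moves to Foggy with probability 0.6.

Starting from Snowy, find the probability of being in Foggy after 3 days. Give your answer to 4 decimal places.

0.4790

Propagate the distribution vector 3 days from Snowy.
After 0 days: (0.0000, 1.0000)
After 1 day: (0.6000, 0.4000)
After 2 days: (0.4320, 0.5680)
After 3 days: (0.4790, 0.5210)
P(in Foggy after 3 days) = 0.4790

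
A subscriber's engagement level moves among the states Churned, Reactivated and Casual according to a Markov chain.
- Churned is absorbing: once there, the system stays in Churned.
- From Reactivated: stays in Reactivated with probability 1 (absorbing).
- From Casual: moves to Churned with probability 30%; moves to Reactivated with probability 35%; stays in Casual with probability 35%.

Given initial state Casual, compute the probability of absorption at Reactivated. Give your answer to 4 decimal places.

Let h(s) be the probability of absorption at Reactivated starting from transient state s. Then h(Reactivated) = 1 and h(Churned) = 0. By first-step analysis:
h(Casual) = 0.3·0 + 0.35·1 + 0.35·h(Casual)
Solving: h(Casual) = 0.5385.
Starting from Casual, the probability is 0.5385.

0.5385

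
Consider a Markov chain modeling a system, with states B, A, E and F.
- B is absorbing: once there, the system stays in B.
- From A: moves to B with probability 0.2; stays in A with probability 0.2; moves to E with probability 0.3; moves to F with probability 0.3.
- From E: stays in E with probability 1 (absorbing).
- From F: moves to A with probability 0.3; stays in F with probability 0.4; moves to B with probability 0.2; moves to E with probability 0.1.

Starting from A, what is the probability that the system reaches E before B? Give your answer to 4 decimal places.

0.5385

Let h(s) be the probability of absorption at E starting from transient state s. Then h(E) = 1 and h(B) = 0. By first-step analysis:
h(A) = 0.2·0 + 0.2·h(A) + 0.3·1 + 0.3·h(F)
h(F) = 0.2·0 + 0.3·h(A) + 0.1·1 + 0.4·h(F)
Solving: h(A) = 0.5385, h(F) = 0.4359.
Starting from A, the probability is 0.5385.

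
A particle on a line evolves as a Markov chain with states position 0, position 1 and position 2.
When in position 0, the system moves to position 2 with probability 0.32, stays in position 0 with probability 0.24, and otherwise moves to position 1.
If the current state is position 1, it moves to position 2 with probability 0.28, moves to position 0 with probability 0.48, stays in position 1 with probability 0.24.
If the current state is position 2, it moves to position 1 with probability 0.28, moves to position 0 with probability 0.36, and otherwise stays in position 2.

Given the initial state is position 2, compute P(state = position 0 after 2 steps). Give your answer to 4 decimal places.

Sum over the intermediate state after 1 step:
P = P(position 2→position 0)·P(position 0→position 0) + P(position 2→position 1)·P(position 1→position 0) + P(position 2→position 2)·P(position 2→position 0)
  = 0.36×0.24 + 0.28×0.48 + 0.36×0.36
  = 0.0864 + 0.1344 + 0.1296 = 0.3504

0.3504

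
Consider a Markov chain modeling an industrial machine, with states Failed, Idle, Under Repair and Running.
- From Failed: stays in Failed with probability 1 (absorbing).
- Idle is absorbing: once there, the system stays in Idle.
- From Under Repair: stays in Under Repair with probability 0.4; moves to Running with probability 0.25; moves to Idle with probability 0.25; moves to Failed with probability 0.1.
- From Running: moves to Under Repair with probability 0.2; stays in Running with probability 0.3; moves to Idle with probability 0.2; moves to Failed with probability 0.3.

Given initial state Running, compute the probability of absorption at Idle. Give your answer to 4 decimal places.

Let h(s) be the probability of absorption at Idle starting from transient state s. Then h(Idle) = 1 and h(Failed) = 0. By first-step analysis:
h(Under Repair) = 0.1·0 + 0.25·1 + 0.4·h(Under Repair) + 0.25·h(Running)
h(Running) = 0.3·0 + 0.2·1 + 0.2·h(Under Repair) + 0.3·h(Running)
Solving: h(Under Repair) = 0.6081, h(Running) = 0.4595.
Starting from Running, the probability is 0.4595.

0.4595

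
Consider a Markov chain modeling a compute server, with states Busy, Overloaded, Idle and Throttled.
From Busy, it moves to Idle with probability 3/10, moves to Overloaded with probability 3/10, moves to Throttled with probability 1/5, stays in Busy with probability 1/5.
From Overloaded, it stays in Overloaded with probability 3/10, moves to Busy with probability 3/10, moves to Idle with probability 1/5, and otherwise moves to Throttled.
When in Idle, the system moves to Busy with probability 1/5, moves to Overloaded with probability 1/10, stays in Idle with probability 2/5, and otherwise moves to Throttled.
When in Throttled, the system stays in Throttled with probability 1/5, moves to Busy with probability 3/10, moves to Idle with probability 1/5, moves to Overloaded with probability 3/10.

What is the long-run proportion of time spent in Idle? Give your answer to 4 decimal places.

0.2809

Let the stationary distribution be π with π = πP and π_1 + π_2 + π_3 + π_4 = 1.
π_1 = 0.2·π_1 + 0.3·π_2 + 0.2·π_3 + 0.3·π_4
π_2 = 0.3·π_1 + 0.3·π_2 + 0.1·π_3 + 0.3·π_4
π_3 = 0.3·π_1 + 0.2·π_2 + 0.4·π_3 + 0.2·π_4
Solving with the normalization constraint gives π = (0.2472, 0.2438, 0.2809, 0.2281).
So the stationary probability of Idle is 0.2809.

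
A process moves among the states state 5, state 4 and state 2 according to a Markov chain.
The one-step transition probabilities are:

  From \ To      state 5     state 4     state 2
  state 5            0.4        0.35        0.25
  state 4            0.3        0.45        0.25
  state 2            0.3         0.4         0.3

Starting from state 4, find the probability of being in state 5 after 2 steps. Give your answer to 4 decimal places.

0.3300

Sum over the intermediate state after 1 step:
P = P(state 4→state 5)·P(state 5→state 5) + P(state 4→state 4)·P(state 4→state 5) + P(state 4→state 2)·P(state 2→state 5)
  = 0.3×0.4 + 0.45×0.3 + 0.25×0.3
  = 0.1200 + 0.1350 + 0.0750 = 0.3300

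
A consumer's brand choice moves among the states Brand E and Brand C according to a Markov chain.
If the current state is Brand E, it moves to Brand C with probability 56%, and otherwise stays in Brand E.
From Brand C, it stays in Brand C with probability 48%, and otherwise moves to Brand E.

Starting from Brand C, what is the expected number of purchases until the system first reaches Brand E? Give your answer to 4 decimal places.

Let t(s) be the expected number of purchases to first reach Brand E from state s, with t(Brand E) = 0. Conditioning on the first purchase:
t(Brand C) = 1 + 0.48·t(Brand C)
Solving: t(Brand C) = 1.9231.
Expected purchases from Brand C to Brand E: 1.9231.

1.9231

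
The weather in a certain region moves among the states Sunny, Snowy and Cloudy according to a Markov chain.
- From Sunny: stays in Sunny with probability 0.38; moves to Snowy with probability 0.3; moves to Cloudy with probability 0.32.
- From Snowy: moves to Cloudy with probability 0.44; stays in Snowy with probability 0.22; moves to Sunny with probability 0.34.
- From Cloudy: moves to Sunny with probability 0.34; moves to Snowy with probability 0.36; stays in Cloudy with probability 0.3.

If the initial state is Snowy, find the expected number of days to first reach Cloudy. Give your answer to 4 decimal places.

Let t(s) be the expected number of days to first reach Cloudy from state s, with t(Cloudy) = 0. Conditioning on the first day:
t(Sunny) = 1 + 0.38·t(Sunny) + 0.3·t(Snowy)
t(Snowy) = 1 + 0.34·t(Sunny) + 0.22·t(Snowy)
Solving: t(Sunny) = 2.8302, t(Snowy) = 2.5157.
Expected days from Snowy to Cloudy: 2.5157.

2.5157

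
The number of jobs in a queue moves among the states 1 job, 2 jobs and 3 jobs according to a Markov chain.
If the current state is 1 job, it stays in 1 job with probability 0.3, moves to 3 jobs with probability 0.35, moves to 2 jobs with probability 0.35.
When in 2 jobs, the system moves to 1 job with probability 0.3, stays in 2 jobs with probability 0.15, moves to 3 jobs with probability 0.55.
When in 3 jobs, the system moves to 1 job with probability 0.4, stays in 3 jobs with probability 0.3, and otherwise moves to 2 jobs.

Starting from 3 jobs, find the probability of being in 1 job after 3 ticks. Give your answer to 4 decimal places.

Propagate the distribution vector 3 ticks from 3 jobs.
After 0 ticks: (0.0000, 0.0000, 1.0000)
After 1 tick: (0.4000, 0.3000, 0.3000)
After 2 ticks: (0.3300, 0.2750, 0.3950)
After 3 ticks: (0.3395, 0.2753, 0.3853)
P(in 1 job after 3 ticks) = 0.3395

0.3395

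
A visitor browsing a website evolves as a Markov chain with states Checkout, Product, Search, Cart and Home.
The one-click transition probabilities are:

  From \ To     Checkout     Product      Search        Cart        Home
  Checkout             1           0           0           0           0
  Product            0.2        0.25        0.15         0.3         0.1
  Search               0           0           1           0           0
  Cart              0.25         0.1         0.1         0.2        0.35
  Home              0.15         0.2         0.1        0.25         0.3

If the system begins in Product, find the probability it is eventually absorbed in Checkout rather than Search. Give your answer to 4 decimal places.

0.6159

Let h(s) be the probability of absorption at Checkout starting from transient state s. Then h(Checkout) = 1 and h(Search) = 0. By first-step analysis:
h(Product) = 0.2·1 + 0.25·h(Product) + 0.15·0 + 0.3·h(Cart) + 0.1·h(Home)
h(Cart) = 0.25·1 + 0.1·h(Product) + 0.1·0 + 0.2·h(Cart) + 0.35·h(Home)
h(Home) = 0.15·1 + 0.2·h(Product) + 0.1·0 + 0.25·h(Cart) + 0.3·h(Home)
Solving: h(Product) = 0.6159, h(Cart) = 0.6640, h(Home) = 0.6274.
Starting from Product, the probability is 0.6159.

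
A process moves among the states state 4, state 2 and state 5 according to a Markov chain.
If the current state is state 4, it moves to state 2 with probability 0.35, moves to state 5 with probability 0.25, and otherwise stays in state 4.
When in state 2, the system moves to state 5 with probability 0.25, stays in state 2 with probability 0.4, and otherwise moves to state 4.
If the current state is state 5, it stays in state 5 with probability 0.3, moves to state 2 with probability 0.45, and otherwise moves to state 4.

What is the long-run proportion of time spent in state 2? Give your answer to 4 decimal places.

Let the stationary distribution be π with π = πP and π_1 + π_2 + π_3 = 1.
π_1 = 0.4·π_1 + 0.35·π_2 + 0.25·π_3
π_2 = 0.35·π_1 + 0.4·π_2 + 0.45·π_3
Solving with the normalization constraint gives π = (0.3407, 0.3961, 0.2632).
So the stationary probability of state 2 is 0.3961.

0.3961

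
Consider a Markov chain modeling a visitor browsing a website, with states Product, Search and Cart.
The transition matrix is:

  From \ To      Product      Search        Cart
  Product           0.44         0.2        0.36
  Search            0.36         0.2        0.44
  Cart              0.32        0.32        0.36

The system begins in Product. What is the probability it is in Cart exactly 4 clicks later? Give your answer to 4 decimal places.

0.3796

Propagate the distribution vector 4 clicks from Product.
After 0 clicks: (1.0000, 0.0000, 0.0000)
After 1 click: (0.4400, 0.2000, 0.3600)
After 2 clicks: (0.3808, 0.2432, 0.3760)
After 3 clicks: (0.3754, 0.2451, 0.3795)
After 4 clicks: (0.3749, 0.2455, 0.3796)
P(in Cart after 4 clicks) = 0.3796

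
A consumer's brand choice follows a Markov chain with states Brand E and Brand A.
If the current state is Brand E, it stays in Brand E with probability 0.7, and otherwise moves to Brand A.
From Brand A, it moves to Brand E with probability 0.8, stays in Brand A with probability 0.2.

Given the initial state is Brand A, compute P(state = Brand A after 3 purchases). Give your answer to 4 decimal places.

Propagate the distribution vector 3 purchases from Brand A.
After 0 purchases: (0.0000, 1.0000)
After 1 purchase: (0.8000, 0.2000)
After 2 purchases: (0.7200, 0.2800)
After 3 purchases: (0.7280, 0.2720)
P(in Brand A after 3 purchases) = 0.2720

0.2720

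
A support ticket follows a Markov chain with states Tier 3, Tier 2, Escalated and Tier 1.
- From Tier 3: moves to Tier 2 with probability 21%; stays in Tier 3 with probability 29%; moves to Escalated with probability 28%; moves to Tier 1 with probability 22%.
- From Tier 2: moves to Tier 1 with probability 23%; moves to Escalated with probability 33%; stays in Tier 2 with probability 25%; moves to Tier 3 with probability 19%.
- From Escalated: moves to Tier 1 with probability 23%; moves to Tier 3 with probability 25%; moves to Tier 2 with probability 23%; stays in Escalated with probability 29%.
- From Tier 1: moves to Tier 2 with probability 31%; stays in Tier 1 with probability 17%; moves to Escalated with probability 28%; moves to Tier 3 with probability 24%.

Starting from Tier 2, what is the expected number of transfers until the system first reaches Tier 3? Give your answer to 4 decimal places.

4.5608

Let t(s) be the expected number of transfers to first reach Tier 3 from state s, with t(Tier 3) = 0. Conditioning on the first transfer:
t(Tier 2) = 1 + 0.25·t(Tier 2) + 0.33·t(Escalated) + 0.23·t(Tier 1)
t(Escalated) = 1 + 0.23·t(Tier 2) + 0.29·t(Escalated) + 0.23·t(Tier 1)
t(Tier 1) = 1 + 0.31·t(Tier 2) + 0.28·t(Escalated) + 0.17·t(Tier 1)
Solving: t(Tier 2) = 4.5608, t(Escalated) = 4.2976, t(Tier 1) = 4.3580.
Expected transfers from Tier 2 to Tier 3: 4.5608.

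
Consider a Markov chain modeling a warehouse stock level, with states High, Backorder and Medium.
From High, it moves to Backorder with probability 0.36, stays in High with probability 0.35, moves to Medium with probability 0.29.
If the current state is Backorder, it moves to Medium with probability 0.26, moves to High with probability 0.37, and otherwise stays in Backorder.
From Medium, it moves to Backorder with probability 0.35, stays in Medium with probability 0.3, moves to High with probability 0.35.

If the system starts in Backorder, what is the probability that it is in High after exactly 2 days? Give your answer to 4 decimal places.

0.3574

Sum over the intermediate state after 1 day:
P = P(Backorder→High)·P(High→High) + P(Backorder→Backorder)·P(Backorder→High) + P(Backorder→Medium)·P(Medium→High)
  = 0.37×0.35 + 0.37×0.37 + 0.26×0.35
  = 0.1295 + 0.1369 + 0.0910 = 0.3574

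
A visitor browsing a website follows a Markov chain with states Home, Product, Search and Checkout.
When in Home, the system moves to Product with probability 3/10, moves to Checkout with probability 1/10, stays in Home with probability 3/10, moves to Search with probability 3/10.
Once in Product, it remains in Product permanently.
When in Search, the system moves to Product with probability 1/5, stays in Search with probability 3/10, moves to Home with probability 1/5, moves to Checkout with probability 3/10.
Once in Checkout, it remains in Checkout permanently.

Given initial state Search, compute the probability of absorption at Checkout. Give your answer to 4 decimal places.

0.5349

Let h(s) be the probability of absorption at Checkout starting from transient state s. Then h(Checkout) = 1 and h(Product) = 0. By first-step analysis:
h(Home) = 0.3·h(Home) + 0.3·0 + 0.3·h(Search) + 0.1·1
h(Search) = 0.2·h(Home) + 0.2·0 + 0.3·h(Search) + 0.3·1
Solving: h(Home) = 0.3721, h(Search) = 0.5349.
Starting from Search, the probability is 0.5349.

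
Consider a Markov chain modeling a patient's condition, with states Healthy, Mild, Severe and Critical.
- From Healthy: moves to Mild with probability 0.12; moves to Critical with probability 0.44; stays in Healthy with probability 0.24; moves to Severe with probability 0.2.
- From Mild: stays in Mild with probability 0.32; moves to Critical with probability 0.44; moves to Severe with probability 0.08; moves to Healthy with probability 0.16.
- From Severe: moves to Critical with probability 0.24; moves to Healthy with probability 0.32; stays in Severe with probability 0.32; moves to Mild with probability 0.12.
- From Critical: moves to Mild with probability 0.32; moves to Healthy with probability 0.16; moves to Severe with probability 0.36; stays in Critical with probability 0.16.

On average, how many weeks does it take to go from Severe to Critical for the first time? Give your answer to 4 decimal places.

3.0787

Let t(s) be the expected number of weeks to first reach Critical from state s, with t(Critical) = 0. Conditioning on the first week:
t(Healthy) = 1 + 0.24·t(Healthy) + 0.12·t(Mild) + 0.2·t(Severe)
t(Mild) = 1 + 0.16·t(Healthy) + 0.32·t(Mild) + 0.08·t(Severe)
t(Severe) = 1 + 0.32·t(Healthy) + 0.12·t(Mild) + 0.32·t(Severe)
Solving: t(Healthy) = 2.5086, t(Mild) = 2.4230, t(Severe) = 3.0787.
Expected weeks from Severe to Critical: 3.0787.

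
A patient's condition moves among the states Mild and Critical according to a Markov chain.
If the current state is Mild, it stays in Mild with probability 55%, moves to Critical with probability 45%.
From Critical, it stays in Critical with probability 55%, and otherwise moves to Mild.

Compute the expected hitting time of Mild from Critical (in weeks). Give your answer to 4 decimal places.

Let t(s) be the expected number of weeks to first reach Mild from state s, with t(Mild) = 0. Conditioning on the first week:
t(Critical) = 1 + 0.55·t(Critical)
Solving: t(Critical) = 2.2222.
Expected weeks from Critical to Mild: 2.2222.

2.2222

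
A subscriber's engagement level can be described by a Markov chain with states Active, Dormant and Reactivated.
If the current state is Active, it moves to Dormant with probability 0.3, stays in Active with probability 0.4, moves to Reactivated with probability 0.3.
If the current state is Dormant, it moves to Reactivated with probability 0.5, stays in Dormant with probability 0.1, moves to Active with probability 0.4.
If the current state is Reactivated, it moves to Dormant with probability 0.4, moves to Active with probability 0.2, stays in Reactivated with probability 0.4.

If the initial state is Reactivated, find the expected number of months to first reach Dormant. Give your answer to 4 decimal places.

2.6667

Let t(s) be the expected number of months to first reach Dormant from state s, with t(Dormant) = 0. Conditioning on the first month:
t(Active) = 1 + 0.4·t(Active) + 0.3·t(Reactivated)
t(Reactivated) = 1 + 0.2·t(Active) + 0.4·t(Reactivated)
Solving: t(Active) = 3.0000, t(Reactivated) = 2.6667.
Expected months from Reactivated to Dormant: 2.6667.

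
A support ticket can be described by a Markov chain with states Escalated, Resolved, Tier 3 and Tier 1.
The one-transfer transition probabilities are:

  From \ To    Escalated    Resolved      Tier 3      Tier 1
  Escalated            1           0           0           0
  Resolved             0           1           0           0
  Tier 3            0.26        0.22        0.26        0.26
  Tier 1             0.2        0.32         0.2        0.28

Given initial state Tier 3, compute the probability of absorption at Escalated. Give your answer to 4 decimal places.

0.4975

Let h(s) be the probability of absorption at Escalated starting from transient state s. Then h(Escalated) = 1 and h(Resolved) = 0. By first-step analysis:
h(Tier 3) = 0.26·1 + 0.22·0 + 0.26·h(Tier 3) + 0.26·h(Tier 1)
h(Tier 1) = 0.2·1 + 0.32·0 + 0.2·h(Tier 3) + 0.28·h(Tier 1)
Solving: h(Tier 3) = 0.4975, h(Tier 1) = 0.4160.
Starting from Tier 3, the probability is 0.4975.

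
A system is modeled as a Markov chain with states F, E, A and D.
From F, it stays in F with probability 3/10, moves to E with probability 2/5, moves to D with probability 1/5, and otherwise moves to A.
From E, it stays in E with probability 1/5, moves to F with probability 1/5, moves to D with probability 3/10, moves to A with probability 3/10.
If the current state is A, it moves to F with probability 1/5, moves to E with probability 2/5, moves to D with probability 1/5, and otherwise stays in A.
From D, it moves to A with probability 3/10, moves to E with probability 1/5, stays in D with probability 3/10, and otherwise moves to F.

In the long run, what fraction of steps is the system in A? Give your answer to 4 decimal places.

0.2323

Let the stationary distribution be π with π = πP and π_1 + π_2 + π_3 + π_4 = 1.
π_1 = 0.3·π_1 + 0.2·π_2 + 0.2·π_3 + 0.2·π_4
π_2 = 0.4·π_1 + 0.2·π_2 + 0.4·π_3 + 0.2·π_4
π_3 = 0.1·π_1 + 0.3·π_2 + 0.2·π_3 + 0.3·π_4
Solving with the normalization constraint gives π = (0.2222, 0.2909, 0.2323, 0.2545).
So the stationary probability of A is 0.2323.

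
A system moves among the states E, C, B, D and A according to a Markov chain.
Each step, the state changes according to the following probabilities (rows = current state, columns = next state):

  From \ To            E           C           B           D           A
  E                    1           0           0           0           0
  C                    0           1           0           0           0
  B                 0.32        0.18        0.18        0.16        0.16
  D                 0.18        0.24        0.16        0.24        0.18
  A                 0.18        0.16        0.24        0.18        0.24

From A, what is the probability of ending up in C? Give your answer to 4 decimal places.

Let h(s) be the probability of absorption at C starting from transient state s. Then h(C) = 1 and h(E) = 0. By first-step analysis:
h(B) = 0.32·0 + 0.18·1 + 0.18·h(B) + 0.16·h(D) + 0.16·h(A)
h(D) = 0.18·0 + 0.24·1 + 0.16·h(B) + 0.24·h(D) + 0.18·h(A)
h(A) = 0.18·0 + 0.16·1 + 0.24·h(B) + 0.18·h(D) + 0.24·h(A)
Solving: h(B) = 0.4091, h(D) = 0.5111, h(A) = 0.4608.
Starting from A, the probability is 0.4608.

0.4608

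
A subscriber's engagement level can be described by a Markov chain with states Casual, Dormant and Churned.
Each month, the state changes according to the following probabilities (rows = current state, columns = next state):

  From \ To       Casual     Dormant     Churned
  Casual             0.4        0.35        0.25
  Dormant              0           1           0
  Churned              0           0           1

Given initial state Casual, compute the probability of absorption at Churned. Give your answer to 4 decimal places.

0.4167

Let h(s) be the probability of absorption at Churned starting from transient state s. Then h(Churned) = 1 and h(Dormant) = 0. By first-step analysis:
h(Casual) = 0.4·h(Casual) + 0.35·0 + 0.25·1
Solving: h(Casual) = 0.4167.
Starting from Casual, the probability is 0.4167.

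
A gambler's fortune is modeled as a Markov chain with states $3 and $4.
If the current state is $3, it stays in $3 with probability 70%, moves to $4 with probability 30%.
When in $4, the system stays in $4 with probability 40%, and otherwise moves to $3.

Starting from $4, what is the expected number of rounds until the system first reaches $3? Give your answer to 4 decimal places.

Let t(s) be the expected number of rounds to first reach $3 from state s, with t($3) = 0. Conditioning on the first round:
t($4) = 1 + 0.4·t($4)
Solving: t($4) = 1.6667.
Expected rounds from $4 to $3: 1.6667.

1.6667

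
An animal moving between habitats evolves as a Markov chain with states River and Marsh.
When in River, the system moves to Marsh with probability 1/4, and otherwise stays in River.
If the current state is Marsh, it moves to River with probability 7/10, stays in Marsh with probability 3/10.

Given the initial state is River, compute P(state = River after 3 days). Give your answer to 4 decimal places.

Propagate the distribution vector 3 days from River.
After 0 days: (1.0000, 0.0000)
After 1 day: (0.7500, 0.2500)
After 2 days: (0.7375, 0.2625)
After 3 days: (0.7369, 0.2631)
P(in River after 3 days) = 0.7369

0.7369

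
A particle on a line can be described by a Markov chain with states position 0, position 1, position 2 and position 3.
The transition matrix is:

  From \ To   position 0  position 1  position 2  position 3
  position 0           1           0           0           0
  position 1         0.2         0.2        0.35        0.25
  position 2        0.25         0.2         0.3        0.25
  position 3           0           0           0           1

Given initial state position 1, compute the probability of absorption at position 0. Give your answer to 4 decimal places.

0.4643

Let h(s) be the probability of absorption at position 0 starting from transient state s. Then h(position 0) = 1 and h(position 3) = 0. By first-step analysis:
h(position 1) = 0.2·1 + 0.2·h(position 1) + 0.35·h(position 2) + 0.25·0
h(position 2) = 0.25·1 + 0.2·h(position 1) + 0.3·h(position 2) + 0.25·0
Solving: h(position 1) = 0.4643, h(position 2) = 0.4898.
Starting from position 1, the probability is 0.4643.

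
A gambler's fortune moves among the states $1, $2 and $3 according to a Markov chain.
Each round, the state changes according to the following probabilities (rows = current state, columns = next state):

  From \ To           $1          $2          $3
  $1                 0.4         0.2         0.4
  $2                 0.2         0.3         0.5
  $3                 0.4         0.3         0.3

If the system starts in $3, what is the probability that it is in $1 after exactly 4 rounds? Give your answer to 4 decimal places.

0.3468

Propagate the distribution vector 4 rounds from $3.
After 0 rounds: (0.0000, 0.0000, 1.0000)
After 1 round: (0.4000, 0.3000, 0.3000)
After 2 rounds: (0.3400, 0.2600, 0.4000)
After 3 rounds: (0.3480, 0.2660, 0.3860)
After 4 rounds: (0.3468, 0.2652, 0.3880)
P(in $1 after 4 rounds) = 0.3468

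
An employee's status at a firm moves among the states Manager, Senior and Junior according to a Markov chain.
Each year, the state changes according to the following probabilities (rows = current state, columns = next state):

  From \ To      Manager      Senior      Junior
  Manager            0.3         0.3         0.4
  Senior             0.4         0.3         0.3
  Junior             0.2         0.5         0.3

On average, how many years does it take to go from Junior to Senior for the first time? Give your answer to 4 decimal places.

2.1951

Let t(s) be the expected number of years to first reach Senior from state s, with t(Senior) = 0. Conditioning on the first year:
t(Manager) = 1 + 0.3·t(Manager) + 0.4·t(Junior)
t(Junior) = 1 + 0.2·t(Manager) + 0.3·t(Junior)
Solving: t(Manager) = 2.6829, t(Junior) = 2.1951.
Expected years from Junior to Senior: 2.1951.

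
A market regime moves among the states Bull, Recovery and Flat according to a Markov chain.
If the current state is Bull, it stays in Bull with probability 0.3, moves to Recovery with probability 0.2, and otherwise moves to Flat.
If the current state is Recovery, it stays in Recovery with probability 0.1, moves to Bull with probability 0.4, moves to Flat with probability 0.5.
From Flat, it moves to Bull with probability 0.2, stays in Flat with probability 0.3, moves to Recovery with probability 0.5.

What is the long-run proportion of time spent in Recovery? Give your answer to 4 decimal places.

0.2955

Let the stationary distribution be π with π = πP and π_1 + π_2 + π_3 = 1.
π_1 = 0.3·π_1 + 0.4·π_2 + 0.2·π_3
π_2 = 0.2·π_1 + 0.1·π_2 + 0.5·π_3
Solving with the normalization constraint gives π = (0.2879, 0.2955, 0.4167).
So the stationary probability of Recovery is 0.2955.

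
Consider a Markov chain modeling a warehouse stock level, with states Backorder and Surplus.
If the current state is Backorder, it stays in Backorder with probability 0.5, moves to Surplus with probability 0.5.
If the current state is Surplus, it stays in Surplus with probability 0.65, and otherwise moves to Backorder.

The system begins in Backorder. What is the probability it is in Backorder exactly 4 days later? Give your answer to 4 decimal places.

0.4121

Propagate the distribution vector 4 days from Backorder.
After 0 days: (1.0000, 0.0000)
After 1 day: (0.5000, 0.5000)
After 2 days: (0.4250, 0.5750)
After 3 days: (0.4138, 0.5863)
After 4 days: (0.4121, 0.5879)
P(in Backorder after 4 days) = 0.4121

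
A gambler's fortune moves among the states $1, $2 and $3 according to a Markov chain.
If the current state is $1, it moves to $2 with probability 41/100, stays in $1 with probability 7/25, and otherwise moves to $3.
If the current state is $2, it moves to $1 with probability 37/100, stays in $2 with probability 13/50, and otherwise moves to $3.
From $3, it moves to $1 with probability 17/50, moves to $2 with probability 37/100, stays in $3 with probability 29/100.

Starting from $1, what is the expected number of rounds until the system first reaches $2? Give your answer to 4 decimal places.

2.5136

Let t(s) be the expected number of rounds to first reach $2 from state s, with t($2) = 0. Conditioning on the first round:
t($1) = 1 + 0.28·t($1) + 0.31·t($3)
t($3) = 1 + 0.34·t($1) + 0.29·t($3)
Solving: t($1) = 2.5136, t($3) = 2.6121.
Expected rounds from $1 to $2: 2.5136.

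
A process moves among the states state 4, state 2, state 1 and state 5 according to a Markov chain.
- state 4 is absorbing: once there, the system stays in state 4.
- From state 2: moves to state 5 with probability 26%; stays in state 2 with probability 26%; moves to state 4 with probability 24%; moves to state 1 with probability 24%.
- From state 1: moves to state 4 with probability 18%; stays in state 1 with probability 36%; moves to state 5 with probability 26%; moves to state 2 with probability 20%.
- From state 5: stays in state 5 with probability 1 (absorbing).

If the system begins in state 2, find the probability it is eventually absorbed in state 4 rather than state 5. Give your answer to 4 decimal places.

Let h(s) be the probability of absorption at state 4 starting from transient state s. Then h(state 4) = 1 and h(state 5) = 0. By first-step analysis:
h(state 2) = 0.24·1 + 0.26·h(state 2) + 0.24·h(state 1) + 0.26·0
h(state 1) = 0.18·1 + 0.2·h(state 2) + 0.36·h(state 1) + 0.26·0
Solving: h(state 2) = 0.4624, h(state 1) = 0.4258.
Starting from state 2, the probability is 0.4624.

0.4624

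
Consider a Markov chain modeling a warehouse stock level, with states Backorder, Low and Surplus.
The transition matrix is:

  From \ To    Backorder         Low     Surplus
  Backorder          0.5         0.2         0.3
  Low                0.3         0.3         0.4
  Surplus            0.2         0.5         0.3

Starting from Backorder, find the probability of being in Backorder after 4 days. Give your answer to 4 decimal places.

0.3353

Propagate the distribution vector 4 days from Backorder.
After 0 days: (1.0000, 0.0000, 0.0000)
After 1 day: (0.5000, 0.2000, 0.3000)
After 2 days: (0.3700, 0.3100, 0.3200)
After 3 days: (0.3420, 0.3270, 0.3310)
After 4 days: (0.3353, 0.3320, 0.3327)
P(in Backorder after 4 days) = 0.3353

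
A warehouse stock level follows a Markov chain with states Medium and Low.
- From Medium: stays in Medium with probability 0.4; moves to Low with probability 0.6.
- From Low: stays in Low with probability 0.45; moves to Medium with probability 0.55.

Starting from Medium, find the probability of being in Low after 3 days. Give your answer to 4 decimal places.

0.5235

Propagate the distribution vector 3 days from Medium.
After 0 days: (1.0000, 0.0000)
After 1 day: (0.4000, 0.6000)
After 2 days: (0.4900, 0.5100)
After 3 days: (0.4765, 0.5235)
P(in Low after 3 days) = 0.5235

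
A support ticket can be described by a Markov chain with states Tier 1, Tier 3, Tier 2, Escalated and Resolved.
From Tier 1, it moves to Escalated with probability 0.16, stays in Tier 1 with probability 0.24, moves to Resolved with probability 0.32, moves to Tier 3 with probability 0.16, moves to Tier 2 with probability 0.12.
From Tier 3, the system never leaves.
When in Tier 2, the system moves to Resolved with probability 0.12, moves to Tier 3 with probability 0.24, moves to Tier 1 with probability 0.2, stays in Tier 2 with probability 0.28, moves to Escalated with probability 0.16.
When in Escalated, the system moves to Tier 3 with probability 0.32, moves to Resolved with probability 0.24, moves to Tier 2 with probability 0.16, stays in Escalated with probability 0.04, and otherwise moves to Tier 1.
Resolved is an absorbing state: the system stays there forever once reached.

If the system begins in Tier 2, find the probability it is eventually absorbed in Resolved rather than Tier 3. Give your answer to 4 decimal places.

0.4345

Let h(s) be the probability of absorption at Resolved starting from transient state s. Then h(Resolved) = 1 and h(Tier 3) = 0. By first-step analysis:
h(Tier 1) = 0.24·h(Tier 1) + 0.16·0 + 0.12·h(Tier 2) + 0.16·h(Escalated) + 0.32·1
h(Tier 2) = 0.2·h(Tier 1) + 0.24·0 + 0.28·h(Tier 2) + 0.16·h(Escalated) + 0.12·1
h(Escalated) = 0.24·h(Tier 1) + 0.32·0 + 0.16·h(Tier 2) + 0.04·h(Escalated) + 0.24·1
Solving: h(Tier 1) = 0.5885, h(Tier 2) = 0.4345, h(Escalated) = 0.4695.
Starting from Tier 2, the probability is 0.4345.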